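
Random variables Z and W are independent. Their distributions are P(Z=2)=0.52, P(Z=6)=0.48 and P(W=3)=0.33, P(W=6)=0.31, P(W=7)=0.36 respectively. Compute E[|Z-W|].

2.4004

E[|Z-W|] = Σ_z Σ_w |z-w| · P(Z=z)P(W=w)
 = 1·0.1716 + 4·0.1612 + 5·0.1872 + 3·0.1584 + 0·0.1488 + 1·0.1728
 = 0.1716 + 0.6448 + 0.936 + 0.4752 + 0 + 0.1728
 = 2.4004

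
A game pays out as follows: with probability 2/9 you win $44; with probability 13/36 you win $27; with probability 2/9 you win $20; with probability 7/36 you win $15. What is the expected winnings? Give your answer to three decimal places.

26.889

E[payout] = 44·2/9 + 27·13/36 + 20·2/9 + 15·7/36
 = 88/9 + 39/4 + 40/9 + 35/12
 = 242/9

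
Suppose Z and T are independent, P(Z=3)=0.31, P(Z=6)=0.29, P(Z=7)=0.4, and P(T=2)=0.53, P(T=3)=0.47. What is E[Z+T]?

E[Z+T] = Σ_z Σ_t (z+t) · P(Z=z)P(T=t)
 = 5·0.1643 + 6·0.1457 + 8·0.1537 + 9·0.1363 + 9·0.212 + 10·0.188
 = 0.8215 + 0.8742 + 1.2296 + 1.2267 + 1.908 + 1.88
 = 7.94

7.94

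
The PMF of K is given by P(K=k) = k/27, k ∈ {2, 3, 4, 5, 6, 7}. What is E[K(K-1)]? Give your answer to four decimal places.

E[K(K-1)] = Σ k(k-1)·P(K=k)
 = 2·2/27 + 6·1/9 + 12·4/27 + 20·5/27 + 30·2/9 + 42·7/27
 = 4/27 + 2/3 + 16/9 + 100/27 + 20/3 + 98/9
 = 644/27

23.8519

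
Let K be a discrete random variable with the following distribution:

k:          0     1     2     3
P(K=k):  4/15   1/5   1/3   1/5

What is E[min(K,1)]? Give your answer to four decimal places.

E[min(K,1)] = Σ min(k,1)·P(K=k)
 = 0·4/15 + 1·1/5 + 1·1/3 + 1·1/5
 = 0 + 1/5 + 1/3 + 1/5
 = 11/15

0.7333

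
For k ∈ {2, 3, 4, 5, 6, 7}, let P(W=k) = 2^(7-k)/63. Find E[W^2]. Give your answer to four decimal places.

E[W^2] = Σ w^2·P(W=w)
 = 4·32/63 + 9·16/63 + 16·8/63 + 25·4/63 + 36·2/63 + 49·1/63
 = 128/63 + 16/7 + 128/63 + 100/63 + 8/7 + 7/9
 = 69/7

9.8571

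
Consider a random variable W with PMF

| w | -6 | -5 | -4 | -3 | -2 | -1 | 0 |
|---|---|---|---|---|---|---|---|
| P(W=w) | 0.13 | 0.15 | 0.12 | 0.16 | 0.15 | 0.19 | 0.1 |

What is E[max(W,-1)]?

-0.9

E[max(W,-1)] = Σ max(w,-1)·P(W=w)
 = (-1)·0.13 + (-1)·0.15 + (-1)·0.12 + (-1)·0.16 + (-1)·0.15 + (-1)·0.19 + 0·0.1
 = (-0.13) + (-0.15) + (-0.12) + (-0.16) + (-0.15) + (-0.19) + 0
 = -0.9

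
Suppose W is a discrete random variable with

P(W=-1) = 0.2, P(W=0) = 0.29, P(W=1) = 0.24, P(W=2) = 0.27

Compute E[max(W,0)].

E[max(W,0)] = Σ max(w,0)·P(W=w)
 = 0·0.2 + 0·0.29 + 1·0.24 + 2·0.27
 = 0 + 0 + 0.24 + 0.54
 = 0.78

0.78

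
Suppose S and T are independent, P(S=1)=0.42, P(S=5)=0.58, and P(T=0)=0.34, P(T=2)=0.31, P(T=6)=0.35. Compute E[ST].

E[ST] = Σ_s Σ_t st · P(S=s)P(T=t)
 = 0·0.1428 + 2·0.1302 + 6·0.147 + 0·0.1972 + 10·0.1798 + 30·0.203
 = 0 + 0.2604 + 0.882 + 0 + 1.798 + 6.09
 = 9.0304

9.0304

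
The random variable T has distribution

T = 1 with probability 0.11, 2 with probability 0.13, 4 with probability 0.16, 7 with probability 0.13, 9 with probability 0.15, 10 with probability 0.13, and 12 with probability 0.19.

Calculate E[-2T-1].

-14.7

E[-2T-1] = Σ (-2t-1)·P(T=t)
 = (-3)·0.11 + (-5)·0.13 + (-9)·0.16 + (-15)·0.13 + (-19)·0.15 + (-21)·0.13 + (-25)·0.19
 = (-0.33) + (-0.65) + (-1.44) + (-1.95) + (-2.85) + (-2.73) + (-4.75)
 = -14.7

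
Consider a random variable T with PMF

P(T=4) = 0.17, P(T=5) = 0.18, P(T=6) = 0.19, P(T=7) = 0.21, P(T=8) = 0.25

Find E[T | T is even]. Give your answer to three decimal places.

P(T is even) = 0.17 + 0.19 + 0.25 = 0.61.
E[T | T is even] = [4·0.17 + 6·0.19 + 8·0.25] / 0.61
 = 3.82 / 0.61
 = 382/61

6.262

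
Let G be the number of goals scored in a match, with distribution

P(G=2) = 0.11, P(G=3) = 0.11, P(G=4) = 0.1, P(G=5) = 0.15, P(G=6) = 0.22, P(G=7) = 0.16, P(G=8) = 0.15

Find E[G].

E[G] = Σ g·P(G=g)
 = 2·0.11 + 3·0.11 + 4·0.1 + 5·0.15 + 6·0.22 + 7·0.16 + 8·0.15
 = 0.22 + 0.33 + 0.4 + 0.75 + 1.32 + 1.12 + 1.2
 = 5.34

5.34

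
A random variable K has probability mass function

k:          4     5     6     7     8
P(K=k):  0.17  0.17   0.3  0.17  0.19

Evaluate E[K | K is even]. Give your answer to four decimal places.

6.0606

P(K is even) = 0.17 + 0.3 + 0.19 = 0.66.
E[K | K is even] = [4·0.17 + 6·0.3 + 8·0.19] / 0.66
 = 4 / 0.66
 = 200/33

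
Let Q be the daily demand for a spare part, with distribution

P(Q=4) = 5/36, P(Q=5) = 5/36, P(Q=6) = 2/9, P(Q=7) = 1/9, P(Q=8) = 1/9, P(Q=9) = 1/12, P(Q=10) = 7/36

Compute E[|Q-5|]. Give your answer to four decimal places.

2.2222

E[|Q-5|] = Σ |q-5|·P(Q=q)
 = 1·5/36 + 0·5/36 + 1·2/9 + 2·1/9 + 3·1/9 + 4·1/12 + 5·7/36
 = 5/36 + 0 + 2/9 + 2/9 + 1/3 + 1/3 + 35/36
 = 20/9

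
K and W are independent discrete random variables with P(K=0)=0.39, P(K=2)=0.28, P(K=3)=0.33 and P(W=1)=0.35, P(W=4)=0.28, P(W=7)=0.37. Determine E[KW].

6.293

E[KW] = Σ_k Σ_w kw · P(K=k)P(W=w)
 = 0·0.1365 + 0·0.1092 + 0·0.1443 + 2·0.098 + 8·0.0784 + 14·0.1036 + 3·0.1155 + 12·0.0924 + 21·0.1221
 = 0 + 0 + 0 + 0.196 + 0.6272 + 1.4504 + 0.3465 + 1.1088 + 2.5641
 = 6.293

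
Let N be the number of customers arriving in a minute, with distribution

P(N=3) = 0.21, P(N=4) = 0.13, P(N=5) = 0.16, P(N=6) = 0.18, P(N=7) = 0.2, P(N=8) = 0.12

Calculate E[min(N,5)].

4.45

E[min(N,5)] = Σ min(n,5)·P(N=n)
 = 3·0.21 + 4·0.13 + 5·0.16 + 5·0.18 + 5·0.2 + 5·0.12
 = 0.63 + 0.52 + 0.8 + 0.9 + 1 + 0.6
 = 4.45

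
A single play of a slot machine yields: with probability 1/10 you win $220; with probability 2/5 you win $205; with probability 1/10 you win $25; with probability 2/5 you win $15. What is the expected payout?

E[payout] = 220·1/10 + 205·2/5 + 25·1/10 + 15·2/5
 = 22 + 82 + 5/2 + 6
 = 225/2

112.5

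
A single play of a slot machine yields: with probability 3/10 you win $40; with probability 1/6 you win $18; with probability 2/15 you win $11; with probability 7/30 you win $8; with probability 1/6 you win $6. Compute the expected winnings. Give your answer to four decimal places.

E[payout] = 40·3/10 + 18·1/6 + 11·2/15 + 8·7/30 + 6·1/6
 = 12 + 3 + 22/15 + 28/15 + 1
 = 58/3

19.3333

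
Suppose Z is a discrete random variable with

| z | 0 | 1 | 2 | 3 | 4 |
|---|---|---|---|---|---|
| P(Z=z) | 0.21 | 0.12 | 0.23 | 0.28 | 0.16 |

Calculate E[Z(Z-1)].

E[Z(Z-1)] = Σ z(z-1)·P(Z=z)
 = 0·0.21 + 0·0.12 + 2·0.23 + 6·0.28 + 12·0.16
 = 0 + 0 + 0.46 + 1.68 + 1.92
 = 4.06

4.06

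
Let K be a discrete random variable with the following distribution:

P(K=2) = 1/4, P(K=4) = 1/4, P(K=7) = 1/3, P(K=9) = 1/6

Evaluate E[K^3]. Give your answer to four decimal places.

253.8333

E[K^3] = Σ k^3·P(K=k)
 = 8·1/4 + 64·1/4 + 343·1/3 + 729·1/6
 = 2 + 16 + 343/3 + 243/2
 = 1523/6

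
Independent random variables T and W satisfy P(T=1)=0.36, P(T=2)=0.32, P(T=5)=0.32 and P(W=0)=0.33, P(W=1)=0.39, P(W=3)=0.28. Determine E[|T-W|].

E[|T-W|] = Σ_t Σ_w |t-w| · P(T=t)P(W=w)
 = 1·0.1188 + 0·0.1404 + 2·0.1008 + 2·0.1056 + 1·0.1248 + 1·0.0896 + 5·0.1056 + 4·0.1248 + 2·0.0896
 = 0.1188 + 0 + 0.2016 + 0.2112 + 0.1248 + 0.0896 + 0.528 + 0.4992 + 0.1792
 = 1.9524

1.9524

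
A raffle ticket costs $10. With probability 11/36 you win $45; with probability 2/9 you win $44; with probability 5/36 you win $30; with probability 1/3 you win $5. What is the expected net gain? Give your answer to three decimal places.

19.361

E[payout] = 45·11/36 + 44·2/9 + 30·5/36 + 5·1/3
 = 55/4 + 88/9 + 25/6 + 5/3
 = 1057/36
Net = 1057/36 - 10 = 697/36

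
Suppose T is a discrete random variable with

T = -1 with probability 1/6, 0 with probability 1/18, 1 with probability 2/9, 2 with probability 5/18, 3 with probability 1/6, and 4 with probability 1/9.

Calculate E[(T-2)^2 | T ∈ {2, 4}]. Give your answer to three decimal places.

P(T ∈ {2, 4}) = 5/18 + 1/9 = 7/18.
E[(T-2)^2 | T ∈ {2, 4}] = [0·5/18 + 4·1/9] / (7/18)
 = 4/9 / (7/18)
 = 8/7

1.143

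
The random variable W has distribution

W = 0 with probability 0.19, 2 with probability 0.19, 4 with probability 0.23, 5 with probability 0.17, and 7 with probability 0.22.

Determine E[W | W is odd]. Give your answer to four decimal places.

6.1282

P(W is odd) = 0.17 + 0.22 = 0.39.
E[W | W is odd] = [5·0.17 + 7·0.22] / 0.39
 = 2.39 / 0.39
 = 239/39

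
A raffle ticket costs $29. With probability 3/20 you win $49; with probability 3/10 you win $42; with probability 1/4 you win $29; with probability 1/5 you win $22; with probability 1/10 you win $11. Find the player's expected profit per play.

3.7

E[payout] = 49·3/20 + 42·3/10 + 29·1/4 + 22·1/5 + 11·1/10
 = 147/20 + 63/5 + 29/4 + 22/5 + 11/10
 = 327/10
Net = 327/10 - 29 = 37/10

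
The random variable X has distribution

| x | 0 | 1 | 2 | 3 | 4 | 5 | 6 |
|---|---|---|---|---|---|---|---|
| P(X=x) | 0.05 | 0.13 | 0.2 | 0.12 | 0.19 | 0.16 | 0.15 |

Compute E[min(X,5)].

E[min(X,5)] = Σ min(x,5)·P(X=x)
 = 0·0.05 + 1·0.13 + 2·0.2 + 3·0.12 + 4·0.19 + 5·0.16 + 5·0.15
 = 0 + 0.13 + 0.4 + 0.36 + 0.76 + 0.8 + 0.75
 = 3.2

3.2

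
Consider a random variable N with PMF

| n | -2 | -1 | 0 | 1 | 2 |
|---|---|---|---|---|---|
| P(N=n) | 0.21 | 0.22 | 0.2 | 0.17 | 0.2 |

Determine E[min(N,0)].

-0.64

E[min(N,0)] = Σ min(n,0)·P(N=n)
 = (-2)·0.21 + (-1)·0.22 + 0·0.2 + 0·0.17 + 0·0.2
 = (-0.42) + (-0.22) + 0 + 0 + 0
 = -0.64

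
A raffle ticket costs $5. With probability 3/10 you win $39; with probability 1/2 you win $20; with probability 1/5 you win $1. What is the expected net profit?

16.9

E[payout] = 39·3/10 + 20·1/2 + 1·1/5
 = 117/10 + 10 + 1/5
 = 219/10
Net = 219/10 - 5 = 169/10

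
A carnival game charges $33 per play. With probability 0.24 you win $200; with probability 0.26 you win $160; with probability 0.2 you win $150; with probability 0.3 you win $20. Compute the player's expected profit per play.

92.6

E[payout] = 200·0.24 + 160·0.26 + 150·0.2 + 20·0.3
 = 48 + 41.6 + 30 + 6
 = 125.6
Net = 125.6 - 33 = 92.6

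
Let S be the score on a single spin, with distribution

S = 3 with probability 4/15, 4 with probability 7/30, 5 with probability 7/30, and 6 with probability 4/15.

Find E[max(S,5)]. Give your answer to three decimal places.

5.267

E[max(S,5)] = Σ max(s,5)·P(S=s)
 = 5·4/15 + 5·7/30 + 5·7/30 + 6·4/15
 = 4/3 + 7/6 + 7/6 + 8/5
 = 79/15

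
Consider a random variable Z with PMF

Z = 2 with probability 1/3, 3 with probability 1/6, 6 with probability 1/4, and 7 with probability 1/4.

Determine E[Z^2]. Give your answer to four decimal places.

E[Z^2] = Σ z^2·P(Z=z)
 = 4·1/3 + 9·1/6 + 36·1/4 + 49·1/4
 = 4/3 + 3/2 + 9 + 49/4
 = 289/12

24.0833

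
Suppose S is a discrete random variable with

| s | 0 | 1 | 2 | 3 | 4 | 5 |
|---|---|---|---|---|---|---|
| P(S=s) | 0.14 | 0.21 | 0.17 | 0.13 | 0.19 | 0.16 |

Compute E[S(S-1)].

E[S(S-1)] = Σ s(s-1)·P(S=s)
 = 0·0.14 + 0·0.21 + 2·0.17 + 6·0.13 + 12·0.19 + 20·0.16
 = 0 + 0 + 0.34 + 0.78 + 2.28 + 3.2
 = 6.6

6.6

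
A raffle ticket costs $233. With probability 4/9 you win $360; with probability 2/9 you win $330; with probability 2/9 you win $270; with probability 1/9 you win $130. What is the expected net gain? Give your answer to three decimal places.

74.778

E[payout] = 360·4/9 + 330·2/9 + 270·2/9 + 130·1/9
 = 160 + 220/3 + 60 + 130/9
 = 2770/9
Net = 2770/9 - 233 = 673/9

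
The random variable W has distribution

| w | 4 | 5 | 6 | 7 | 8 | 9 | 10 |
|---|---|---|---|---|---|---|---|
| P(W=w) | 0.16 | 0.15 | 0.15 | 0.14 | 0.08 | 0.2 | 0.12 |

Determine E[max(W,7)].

7.84

E[max(W,7)] = Σ max(w,7)·P(W=w)
 = 7·0.16 + 7·0.15 + 7·0.15 + 7·0.14 + 8·0.08 + 9·0.2 + 10·0.12
 = 1.12 + 1.05 + 1.05 + 0.98 + 0.64 + 1.8 + 1.2
 = 7.84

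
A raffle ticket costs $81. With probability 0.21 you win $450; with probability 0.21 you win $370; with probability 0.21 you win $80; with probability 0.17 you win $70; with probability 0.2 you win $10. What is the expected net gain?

E[payout] = 450·0.21 + 370·0.21 + 80·0.21 + 70·0.17 + 10·0.2
 = 94.5 + 77.7 + 16.8 + 11.9 + 2
 = 202.9
Net = 202.9 - 81 = 121.9

121.9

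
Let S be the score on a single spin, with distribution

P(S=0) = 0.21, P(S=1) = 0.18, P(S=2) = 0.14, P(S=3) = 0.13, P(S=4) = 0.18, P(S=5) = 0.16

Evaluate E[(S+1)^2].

14.53

E[(S+1)^2] = Σ (s+1)^2·P(S=s)
 = 1·0.21 + 4·0.18 + 9·0.14 + 16·0.13 + 25·0.18 + 36·0.16
 = 0.21 + 0.72 + 1.26 + 2.08 + 4.5 + 5.76
 = 14.53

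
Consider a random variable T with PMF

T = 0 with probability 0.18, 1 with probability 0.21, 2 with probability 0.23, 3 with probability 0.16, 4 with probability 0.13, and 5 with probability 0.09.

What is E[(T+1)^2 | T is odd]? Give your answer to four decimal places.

14.4348

P(T is odd) = 0.21 + 0.16 + 0.09 = 0.46.
E[(T+1)^2 | T is odd] = [4·0.21 + 16·0.16 + 36·0.09] / 0.46
 = 6.64 / 0.46
 = 332/23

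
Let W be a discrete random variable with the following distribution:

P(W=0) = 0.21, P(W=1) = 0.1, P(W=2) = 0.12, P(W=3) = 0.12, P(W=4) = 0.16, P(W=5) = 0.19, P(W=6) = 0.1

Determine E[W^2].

E[W^2] = Σ w^2·P(W=w)
 = 0·0.21 + 1·0.1 + 4·0.12 + 9·0.12 + 16·0.16 + 25·0.19 + 36·0.1
 = 0 + 0.1 + 0.48 + 1.08 + 2.56 + 4.75 + 3.6
 = 12.57

12.57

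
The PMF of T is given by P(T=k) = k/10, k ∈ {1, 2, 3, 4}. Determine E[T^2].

10

E[T^2] = Σ t^2·P(T=t)
 = 1·1/10 + 4·1/5 + 9·3/10 + 16·2/5
 = 1/10 + 4/5 + 27/10 + 32/5
 = 10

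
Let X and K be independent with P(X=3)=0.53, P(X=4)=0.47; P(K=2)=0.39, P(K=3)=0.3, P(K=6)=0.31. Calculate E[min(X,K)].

2.7557

E[min(X,K)] = Σ_x Σ_k min(x,k) · P(X=x)P(K=k)
 = 2·0.2067 + 3·0.159 + 3·0.1643 + 2·0.1833 + 3·0.141 + 4·0.1457
 = 0.4134 + 0.477 + 0.4929 + 0.3666 + 0.423 + 0.5828
 = 2.7557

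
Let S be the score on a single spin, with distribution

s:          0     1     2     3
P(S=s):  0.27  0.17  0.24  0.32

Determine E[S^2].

4.01

E[S^2] = Σ s^2·P(S=s)
 = 0·0.27 + 1·0.17 + 4·0.24 + 9·0.32
 = 0 + 0.17 + 0.96 + 2.88
 = 4.01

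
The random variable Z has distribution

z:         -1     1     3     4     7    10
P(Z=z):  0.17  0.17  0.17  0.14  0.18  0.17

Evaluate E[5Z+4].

E[5Z+4] = Σ (5z+4)·P(Z=z)
 = (-1)·0.17 + 9·0.17 + 19·0.17 + 24·0.14 + 39·0.18 + 54·0.17
 = (-0.17) + 1.53 + 3.23 + 3.36 + 7.02 + 9.18
 = 24.15

24.15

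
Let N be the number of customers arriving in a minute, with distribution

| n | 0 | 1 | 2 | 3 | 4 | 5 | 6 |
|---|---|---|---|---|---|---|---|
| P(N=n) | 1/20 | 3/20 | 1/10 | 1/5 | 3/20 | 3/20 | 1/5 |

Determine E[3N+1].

11.5

E[3N+1] = Σ (3n+1)·P(N=n)
 = 1·1/20 + 4·3/20 + 7·1/10 + 10·1/5 + 13·3/20 + 16·3/20 + 19·1/5
 = 1/20 + 3/5 + 7/10 + 2 + 39/20 + 12/5 + 19/5
 = 23/2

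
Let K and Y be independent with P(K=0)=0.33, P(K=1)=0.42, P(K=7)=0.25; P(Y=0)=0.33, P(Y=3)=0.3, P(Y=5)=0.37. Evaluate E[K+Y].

4.92

E[K+Y] = Σ_k Σ_y (k+y) · P(K=k)P(Y=y)
 = 0·0.1089 + 3·0.099 + 5·0.1221 + 1·0.1386 + 4·0.126 + 6·0.1554 + 7·0.0825 + 10·0.075 + 12·0.0925
 = 0 + 0.297 + 0.6105 + 0.1386 + 0.504 + 0.9324 + 0.5775 + 0.75 + 1.11
 = 4.92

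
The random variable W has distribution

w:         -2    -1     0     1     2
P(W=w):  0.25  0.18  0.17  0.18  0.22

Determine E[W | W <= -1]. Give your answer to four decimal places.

P(W <= -1) = 0.25 + 0.18 = 0.43.
E[W | W <= -1] = [(-2)·0.25 + (-1)·0.18] / 0.43
 = -0.68 / 0.43
 = -68/43

-1.5814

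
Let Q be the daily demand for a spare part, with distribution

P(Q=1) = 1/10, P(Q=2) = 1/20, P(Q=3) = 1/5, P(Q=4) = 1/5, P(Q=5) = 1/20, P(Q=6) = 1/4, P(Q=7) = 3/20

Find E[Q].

E[Q] = Σ q·P(Q=q)
 = 1·1/10 + 2·1/20 + 3·1/5 + 4·1/5 + 5·1/20 + 6·1/4 + 7·3/20
 = 1/10 + 1/10 + 3/5 + 4/5 + 1/4 + 3/2 + 21/20
 = 22/5

4.4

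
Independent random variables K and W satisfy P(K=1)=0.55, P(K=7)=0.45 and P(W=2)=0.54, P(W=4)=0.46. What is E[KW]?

E[KW] = Σ_k Σ_w kw · P(K=k)P(W=w)
 = 2·0.297 + 4·0.253 + 14·0.243 + 28·0.207
 = 0.594 + 1.012 + 3.402 + 5.796
 = 10.804

10.804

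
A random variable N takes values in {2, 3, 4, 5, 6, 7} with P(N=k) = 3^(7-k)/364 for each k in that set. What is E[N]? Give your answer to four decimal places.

2.4918

E[N] = Σ n·P(N=n)
 = 2·243/364 + 3·81/364 + 4·27/364 + 5·9/364 + 6·3/364 + 7·1/364
 = 243/182 + 243/364 + 27/91 + 45/364 + 9/182 + 1/52
 = 907/364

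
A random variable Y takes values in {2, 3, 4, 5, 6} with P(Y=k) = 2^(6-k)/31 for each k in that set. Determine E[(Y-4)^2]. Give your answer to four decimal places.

E[(Y-4)^2] = Σ (y-4)^2·P(Y=y)
 = 4·16/31 + 1·8/31 + 0·4/31 + 1·2/31 + 4·1/31
 = 64/31 + 8/31 + 0 + 2/31 + 4/31
 = 78/31

2.5161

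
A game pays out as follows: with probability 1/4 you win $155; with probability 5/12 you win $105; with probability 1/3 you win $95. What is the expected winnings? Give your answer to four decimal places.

E[payout] = 155·1/4 + 105·5/12 + 95·1/3
 = 155/4 + 175/4 + 95/3
 = 685/6

114.1667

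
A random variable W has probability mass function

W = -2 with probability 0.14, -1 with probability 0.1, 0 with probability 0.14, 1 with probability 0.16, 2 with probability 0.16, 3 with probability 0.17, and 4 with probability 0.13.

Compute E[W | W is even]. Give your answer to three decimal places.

0.982

P(W is even) = 0.14 + 0.14 + 0.16 + 0.13 = 0.57.
E[W | W is even] = [(-2)·0.14 + 0·0.14 + 2·0.16 + 4·0.13] / 0.57
 = 0.56 / 0.57
 = 56/57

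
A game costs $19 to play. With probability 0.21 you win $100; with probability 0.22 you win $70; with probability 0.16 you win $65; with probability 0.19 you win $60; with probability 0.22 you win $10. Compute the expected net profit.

41.4

E[payout] = 100·0.21 + 70·0.22 + 65·0.16 + 60·0.19 + 10·0.22
 = 21 + 15.4 + 10.4 + 11.4 + 2.2
 = 60.4
Net = 60.4 - 19 = 41.4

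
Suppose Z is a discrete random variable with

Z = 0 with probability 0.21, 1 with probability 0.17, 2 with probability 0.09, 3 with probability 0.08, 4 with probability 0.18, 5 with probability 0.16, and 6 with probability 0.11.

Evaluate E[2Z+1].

E[2Z+1] = Σ (2z+1)·P(Z=z)
 = 1·0.21 + 3·0.17 + 5·0.09 + 7·0.08 + 9·0.18 + 11·0.16 + 13·0.11
 = 0.21 + 0.51 + 0.45 + 0.56 + 1.62 + 1.76 + 1.43
 = 6.54

6.54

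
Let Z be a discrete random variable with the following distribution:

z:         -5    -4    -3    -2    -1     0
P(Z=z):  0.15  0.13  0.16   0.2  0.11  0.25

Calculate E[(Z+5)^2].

10.58

E[(Z+5)^2] = Σ (z+5)^2·P(Z=z)
 = 0·0.15 + 1·0.13 + 4·0.16 + 9·0.2 + 16·0.11 + 25·0.25
 = 0 + 0.13 + 0.64 + 1.8 + 1.76 + 6.25
 = 10.58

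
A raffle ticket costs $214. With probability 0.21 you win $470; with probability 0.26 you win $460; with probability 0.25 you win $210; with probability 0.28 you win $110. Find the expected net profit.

87.6

E[payout] = 470·0.21 + 460·0.26 + 210·0.25 + 110·0.28
 = 98.7 + 119.6 + 52.5 + 30.8
 = 301.6
Net = 301.6 - 214 = 87.6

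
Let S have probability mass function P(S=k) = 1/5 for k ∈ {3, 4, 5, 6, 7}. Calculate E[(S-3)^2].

E[(S-3)^2] = Σ (s-3)^2·P(S=s)
 = 0·1/5 + 1·1/5 + 4·1/5 + 9·1/5 + 16·1/5
 = 0 + 1/5 + 4/5 + 9/5 + 16/5
 = 6

6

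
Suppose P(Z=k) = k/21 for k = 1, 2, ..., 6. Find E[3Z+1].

E[3Z+1] = Σ (3z+1)·P(Z=z)
 = 4·1/21 + 7·2/21 + 10·1/7 + 13·4/21 + 16·5/21 + 19·2/7
 = 4/21 + 2/3 + 10/7 + 52/21 + 80/21 + 38/7
 = 14

14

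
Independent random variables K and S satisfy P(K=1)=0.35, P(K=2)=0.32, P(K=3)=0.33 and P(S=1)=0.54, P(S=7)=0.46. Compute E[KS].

7.4448

E[KS] = Σ_k Σ_s ks · P(K=k)P(S=s)
 = 1·0.189 + 7·0.161 + 2·0.1728 + 14·0.1472 + 3·0.1782 + 21·0.1518
 = 0.189 + 1.127 + 0.3456 + 2.0608 + 0.5346 + 3.1878
 = 7.4448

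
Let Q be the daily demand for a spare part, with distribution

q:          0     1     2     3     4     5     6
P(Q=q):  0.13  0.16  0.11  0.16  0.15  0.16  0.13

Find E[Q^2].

13.12

E[Q^2] = Σ q^2·P(Q=q)
 = 0·0.13 + 1·0.16 + 4·0.11 + 9·0.16 + 16·0.15 + 25·0.16 + 36·0.13
 = 0 + 0.16 + 0.44 + 1.44 + 2.4 + 4 + 4.68
 = 13.12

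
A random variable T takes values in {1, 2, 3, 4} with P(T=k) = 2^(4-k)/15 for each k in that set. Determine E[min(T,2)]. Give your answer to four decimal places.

E[min(T,2)] = Σ min(t,2)·P(T=t)
 = 1·8/15 + 2·4/15 + 2·2/15 + 2·1/15
 = 8/15 + 8/15 + 4/15 + 2/15
 = 22/15

1.4667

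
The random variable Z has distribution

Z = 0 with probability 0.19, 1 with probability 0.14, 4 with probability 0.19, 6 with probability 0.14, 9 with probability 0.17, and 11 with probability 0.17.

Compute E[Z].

E[Z] = Σ z·P(Z=z)
 = 0·0.19 + 1·0.14 + 4·0.19 + 6·0.14 + 9·0.17 + 11·0.17
 = 0 + 0.14 + 0.76 + 0.84 + 1.53 + 1.87
 = 5.14

5.14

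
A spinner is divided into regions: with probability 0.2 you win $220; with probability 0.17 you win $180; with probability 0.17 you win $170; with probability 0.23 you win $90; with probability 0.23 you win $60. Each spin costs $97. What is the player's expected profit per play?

E[payout] = 220·0.2 + 180·0.17 + 170·0.17 + 90·0.23 + 60·0.23
 = 44 + 30.6 + 28.9 + 20.7 + 13.8
 = 138
Net = 138 - 97 = 41

41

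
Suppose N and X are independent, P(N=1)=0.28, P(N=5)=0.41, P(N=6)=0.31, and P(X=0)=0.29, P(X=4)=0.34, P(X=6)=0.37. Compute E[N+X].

E[N+X] = Σ_n Σ_x (n+x) · P(N=n)P(X=x)
 = 1·0.0812 + 5·0.0952 + 7·0.1036 + 5·0.1189 + 9·0.1394 + 11·0.1517 + 6·0.0899 + 10·0.1054 + 12·0.1147
 = 0.0812 + 0.476 + 0.7252 + 0.5945 + 1.2546 + 1.6687 + 0.5394 + 1.054 + 1.3764
 = 7.77

7.77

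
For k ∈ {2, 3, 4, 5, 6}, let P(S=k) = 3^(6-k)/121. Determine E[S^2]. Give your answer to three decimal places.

6.793

E[S^2] = Σ s^2·P(S=s)
 = 4·81/121 + 9·27/121 + 16·9/121 + 25·3/121 + 36·1/121
 = 324/121 + 243/121 + 144/121 + 75/121 + 36/121
 = 822/121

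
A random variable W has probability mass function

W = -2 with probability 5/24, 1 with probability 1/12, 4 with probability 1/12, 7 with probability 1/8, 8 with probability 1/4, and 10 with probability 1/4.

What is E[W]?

5.375

E[W] = Σ w·P(W=w)
 = (-2)·5/24 + 1·1/12 + 4·1/12 + 7·1/8 + 8·1/4 + 10·1/4
 = (-5/12) + 1/12 + 1/3 + 7/8 + 2 + 5/2
 = 43/8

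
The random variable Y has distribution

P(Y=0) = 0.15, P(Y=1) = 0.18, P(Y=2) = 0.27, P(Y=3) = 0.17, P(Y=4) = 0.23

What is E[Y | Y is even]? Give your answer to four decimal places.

2.2462

P(Y is even) = 0.15 + 0.27 + 0.23 = 0.65.
E[Y | Y is even] = [0·0.15 + 2·0.27 + 4·0.23] / 0.65
 = 1.46 / 0.65
 = 146/65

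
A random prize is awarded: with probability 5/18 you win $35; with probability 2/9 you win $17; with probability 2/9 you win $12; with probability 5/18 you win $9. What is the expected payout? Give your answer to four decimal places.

18.6667

E[payout] = 35·5/18 + 17·2/9 + 12·2/9 + 9·5/18
 = 175/18 + 34/9 + 8/3 + 5/2
 = 56/3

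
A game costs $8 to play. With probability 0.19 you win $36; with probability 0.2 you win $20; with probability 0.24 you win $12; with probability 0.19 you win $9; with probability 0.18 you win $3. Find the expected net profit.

E[payout] = 36·0.19 + 20·0.2 + 12·0.24 + 9·0.19 + 3·0.18
 = 6.84 + 4 + 2.88 + 1.71 + 0.54
 = 15.97
Net = 15.97 - 8 = 7.97

7.97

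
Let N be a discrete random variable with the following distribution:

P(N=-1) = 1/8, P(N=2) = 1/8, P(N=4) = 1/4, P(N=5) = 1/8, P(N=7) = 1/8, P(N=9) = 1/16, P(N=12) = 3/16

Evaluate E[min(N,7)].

4.375

E[min(N,7)] = Σ min(n,7)·P(N=n)
 = (-1)·1/8 + 2·1/8 + 4·1/4 + 5·1/8 + 7·1/8 + 7·1/16 + 7·3/16
 = (-1/8) + 1/4 + 1 + 5/8 + 7/8 + 7/16 + 21/16
 = 35/8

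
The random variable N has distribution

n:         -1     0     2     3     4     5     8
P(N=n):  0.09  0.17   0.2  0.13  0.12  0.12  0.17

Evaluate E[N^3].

E[N^3] = Σ n^3·P(N=n)
 = (-1)·0.09 + 0·0.17 + 8·0.2 + 27·0.13 + 64·0.12 + 125·0.12 + 512·0.17
 = (-0.09) + 0 + 1.6 + 3.51 + 7.68 + 15 + 87.04
 = 114.74

114.74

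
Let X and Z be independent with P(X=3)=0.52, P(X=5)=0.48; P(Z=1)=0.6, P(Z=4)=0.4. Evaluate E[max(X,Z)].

4.168

E[max(X,Z)] = Σ_x Σ_z max(x,z) · P(X=x)P(Z=z)
 = 3·0.312 + 4·0.208 + 5·0.288 + 5·0.192
 = 0.936 + 0.832 + 1.44 + 0.96
 = 4.168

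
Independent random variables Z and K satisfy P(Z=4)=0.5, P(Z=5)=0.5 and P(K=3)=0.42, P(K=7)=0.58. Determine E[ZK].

E[ZK] = Σ_z Σ_k zk · P(Z=z)P(K=k)
 = 12·0.21 + 28·0.29 + 15·0.21 + 35·0.29
 = 2.52 + 8.12 + 3.15 + 10.15
 = 23.94

23.94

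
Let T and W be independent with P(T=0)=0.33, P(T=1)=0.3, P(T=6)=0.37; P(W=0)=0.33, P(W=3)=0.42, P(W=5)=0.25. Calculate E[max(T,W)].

3.9003

E[max(T,W)] = Σ_t Σ_w max(t,w) · P(T=t)P(W=w)
 = 0·0.1089 + 3·0.1386 + 5·0.0825 + 1·0.099 + 3·0.126 + 5·0.075 + 6·0.1221 + 6·0.1554 + 6·0.0925
 = 0 + 0.4158 + 0.4125 + 0.099 + 0.378 + 0.375 + 0.7326 + 0.9324 + 0.555
 = 3.9003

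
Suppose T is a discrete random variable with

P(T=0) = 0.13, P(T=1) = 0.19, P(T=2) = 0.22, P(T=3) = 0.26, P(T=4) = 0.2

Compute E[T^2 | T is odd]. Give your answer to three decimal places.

5.622

P(T is odd) = 0.19 + 0.26 = 0.45.
E[T^2 | T is odd] = [1·0.19 + 9·0.26] / 0.45
 = 2.53 / 0.45
 = 253/45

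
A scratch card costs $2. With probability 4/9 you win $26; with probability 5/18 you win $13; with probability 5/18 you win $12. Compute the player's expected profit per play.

E[payout] = 26·4/9 + 13·5/18 + 12·5/18
 = 104/9 + 65/18 + 10/3
 = 37/2
Net = 37/2 - 2 = 33/2

16.5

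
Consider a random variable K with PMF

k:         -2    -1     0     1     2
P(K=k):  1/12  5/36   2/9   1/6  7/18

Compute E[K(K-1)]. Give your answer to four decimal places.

1.5556

E[K(K-1)] = Σ k(k-1)·P(K=k)
 = 6·1/12 + 2·5/36 + 0·2/9 + 0·1/6 + 2·7/18
 = 1/2 + 5/18 + 0 + 0 + 7/9
 = 14/9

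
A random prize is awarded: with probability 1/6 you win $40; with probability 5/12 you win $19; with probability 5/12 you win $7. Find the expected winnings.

17.5

E[payout] = 40·1/6 + 19·5/12 + 7·5/12
 = 20/3 + 95/12 + 35/12
 = 35/2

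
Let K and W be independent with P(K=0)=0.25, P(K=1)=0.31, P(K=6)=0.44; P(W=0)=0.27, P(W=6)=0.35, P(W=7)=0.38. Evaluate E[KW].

E[KW] = Σ_k Σ_w kw · P(K=k)P(W=w)
 = 0·0.0675 + 0·0.0875 + 0·0.095 + 0·0.0837 + 6·0.1085 + 7·0.1178 + 0·0.1188 + 36·0.154 + 42·0.1672
 = 0 + 0 + 0 + 0 + 0.651 + 0.8246 + 0 + 5.544 + 7.0224
 = 14.042

14.042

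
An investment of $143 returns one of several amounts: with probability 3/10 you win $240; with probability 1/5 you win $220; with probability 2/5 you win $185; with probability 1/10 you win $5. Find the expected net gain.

E[payout] = 240·3/10 + 220·1/5 + 185·2/5 + 5·1/10
 = 72 + 44 + 74 + 1/2
 = 381/2
Net = 381/2 - 143 = 95/2

47.5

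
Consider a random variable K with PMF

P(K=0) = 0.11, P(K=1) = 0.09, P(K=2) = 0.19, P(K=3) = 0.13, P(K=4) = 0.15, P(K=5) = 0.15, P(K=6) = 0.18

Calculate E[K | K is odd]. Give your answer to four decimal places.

3.3243

P(K is odd) = 0.09 + 0.13 + 0.15 = 0.37.
E[K | K is odd] = [1·0.09 + 3·0.13 + 5·0.15] / 0.37
 = 1.23 / 0.37
 = 123/37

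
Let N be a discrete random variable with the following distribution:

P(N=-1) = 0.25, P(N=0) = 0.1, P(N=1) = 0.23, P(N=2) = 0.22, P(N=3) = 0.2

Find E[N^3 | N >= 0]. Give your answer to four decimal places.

P(N >= 0) = 0.1 + 0.23 + 0.22 + 0.2 = 0.75.
E[N^3 | N >= 0] = [0·0.1 + 1·0.23 + 8·0.22 + 27·0.2] / 0.75
 = 7.39 / 0.75
 = 739/75

9.8533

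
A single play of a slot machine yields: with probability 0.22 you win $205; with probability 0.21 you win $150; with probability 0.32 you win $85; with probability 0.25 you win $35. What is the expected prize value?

E[payout] = 205·0.22 + 150·0.21 + 85·0.32 + 35·0.25
 = 45.1 + 31.5 + 27.2 + 8.75
 = 112.55

112.55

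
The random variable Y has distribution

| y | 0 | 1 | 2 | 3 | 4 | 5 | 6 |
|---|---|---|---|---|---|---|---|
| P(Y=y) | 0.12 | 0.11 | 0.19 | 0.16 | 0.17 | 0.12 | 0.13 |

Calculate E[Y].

3.03

E[Y] = Σ y·P(Y=y)
 = 0·0.12 + 1·0.11 + 2·0.19 + 3·0.16 + 4·0.17 + 5·0.12 + 6·0.13
 = 0 + 0.11 + 0.38 + 0.48 + 0.68 + 0.6 + 0.78
 = 3.03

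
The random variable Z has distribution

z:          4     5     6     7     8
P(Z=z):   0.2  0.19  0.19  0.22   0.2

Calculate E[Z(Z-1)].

32.34

E[Z(Z-1)] = Σ z(z-1)·P(Z=z)
 = 12·0.2 + 20·0.19 + 30·0.19 + 42·0.22 + 56·0.2
 = 2.4 + 3.8 + 5.7 + 9.24 + 11.2
 = 32.34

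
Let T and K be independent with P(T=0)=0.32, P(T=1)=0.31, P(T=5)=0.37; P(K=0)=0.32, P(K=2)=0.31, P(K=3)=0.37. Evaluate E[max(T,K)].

3.0391

E[max(T,K)] = Σ_t Σ_k max(t,k) · P(T=t)P(K=k)
 = 0·0.1024 + 2·0.0992 + 3·0.1184 + 1·0.0992 + 2·0.0961 + 3·0.1147 + 5·0.1184 + 5·0.1147 + 5·0.1369
 = 0 + 0.1984 + 0.3552 + 0.0992 + 0.1922 + 0.3441 + 0.592 + 0.5735 + 0.6845
 = 3.0391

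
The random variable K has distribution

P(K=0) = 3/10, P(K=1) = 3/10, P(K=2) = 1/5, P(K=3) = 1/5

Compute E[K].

1.3

E[K] = Σ k·P(K=k)
 = 0·3/10 + 1·3/10 + 2·1/5 + 3·1/5
 = 0 + 3/10 + 2/5 + 3/5
 = 13/10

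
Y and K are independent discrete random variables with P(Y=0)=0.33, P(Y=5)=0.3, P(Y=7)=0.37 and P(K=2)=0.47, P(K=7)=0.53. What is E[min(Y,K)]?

2.7975

E[min(Y,K)] = Σ_y Σ_k min(y,k) · P(Y=y)P(K=k)
 = 0·0.1551 + 0·0.1749 + 2·0.141 + 5·0.159 + 2·0.1739 + 7·0.1961
 = 0 + 0 + 0.282 + 0.795 + 0.3478 + 1.3727
 = 2.7975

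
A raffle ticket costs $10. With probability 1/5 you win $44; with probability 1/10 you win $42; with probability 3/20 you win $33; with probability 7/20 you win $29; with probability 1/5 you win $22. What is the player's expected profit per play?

E[payout] = 44·1/5 + 42·1/10 + 33·3/20 + 29·7/20 + 22·1/5
 = 44/5 + 21/5 + 99/20 + 203/20 + 22/5
 = 65/2
Net = 65/2 - 10 = 45/2

22.5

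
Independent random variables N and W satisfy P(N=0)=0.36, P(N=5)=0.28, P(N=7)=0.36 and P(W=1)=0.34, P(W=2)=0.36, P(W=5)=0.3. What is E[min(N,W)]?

E[min(N,W)] = Σ_n Σ_w min(n,w) · P(N=n)P(W=w)
 = 0·0.1224 + 0·0.1296 + 0·0.108 + 1·0.0952 + 2·0.1008 + 5·0.084 + 1·0.1224 + 2·0.1296 + 5·0.108
 = 0 + 0 + 0 + 0.0952 + 0.2016 + 0.42 + 0.1224 + 0.2592 + 0.54
 = 1.6384

1.6384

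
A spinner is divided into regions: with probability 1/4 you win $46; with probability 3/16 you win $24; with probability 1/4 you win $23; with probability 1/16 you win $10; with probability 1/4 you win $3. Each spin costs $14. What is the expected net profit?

E[payout] = 46·1/4 + 24·3/16 + 23·1/4 + 10·1/16 + 3·1/4
 = 23/2 + 9/2 + 23/4 + 5/8 + 3/4
 = 185/8
Net = 185/8 - 14 = 73/8

9.125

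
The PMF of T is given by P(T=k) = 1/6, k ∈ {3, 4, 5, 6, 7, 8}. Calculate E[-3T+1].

E[-3T+1] = Σ (-3t+1)·P(T=t)
 = (-8)·1/6 + (-11)·1/6 + (-14)·1/6 + (-17)·1/6 + (-20)·1/6 + (-23)·1/6
 = (-4/3) + (-11/6) + (-7/3) + (-17/6) + (-10/3) + (-23/6)
 = -31/2

-15.5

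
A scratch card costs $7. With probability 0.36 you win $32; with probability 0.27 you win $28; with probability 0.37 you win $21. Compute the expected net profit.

E[payout] = 32·0.36 + 28·0.27 + 21·0.37
 = 11.52 + 7.56 + 7.77
 = 26.85
Net = 26.85 - 7 = 19.85

19.85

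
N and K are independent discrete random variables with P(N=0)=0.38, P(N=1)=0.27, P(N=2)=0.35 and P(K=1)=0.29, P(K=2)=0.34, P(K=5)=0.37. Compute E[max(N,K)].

2.9215

E[max(N,K)] = Σ_n Σ_k max(n,k) · P(N=n)P(K=k)
 = 1·0.1102 + 2·0.1292 + 5·0.1406 + 1·0.0783 + 2·0.0918 + 5·0.0999 + 2·0.1015 + 2·0.119 + 5·0.1295
 = 0.1102 + 0.2584 + 0.703 + 0.0783 + 0.1836 + 0.4995 + 0.203 + 0.238 + 0.6475
 = 2.9215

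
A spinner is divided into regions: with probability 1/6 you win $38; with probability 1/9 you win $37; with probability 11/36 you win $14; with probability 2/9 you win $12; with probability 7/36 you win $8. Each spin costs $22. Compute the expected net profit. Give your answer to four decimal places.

-3.0556

E[payout] = 38·1/6 + 37·1/9 + 14·11/36 + 12·2/9 + 8·7/36
 = 19/3 + 37/9 + 77/18 + 8/3 + 14/9
 = 341/18
Net = 341/18 - 22 = -55/18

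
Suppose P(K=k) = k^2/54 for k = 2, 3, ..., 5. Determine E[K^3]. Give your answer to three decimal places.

E[K^3] = Σ k^3·P(K=k)
 = 8·2/27 + 27·1/6 + 64·8/27 + 125·25/54
 = 16/27 + 9/2 + 512/27 + 3125/54
 = 2212/27

81.926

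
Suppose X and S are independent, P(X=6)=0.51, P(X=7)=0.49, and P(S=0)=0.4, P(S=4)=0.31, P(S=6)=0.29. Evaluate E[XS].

E[XS] = Σ_x Σ_s xs · P(X=x)P(S=s)
 = 0·0.204 + 24·0.1581 + 36·0.1479 + 0·0.196 + 28·0.1519 + 42·0.1421
 = 0 + 3.7944 + 5.3244 + 0 + 4.2532 + 5.9682
 = 19.3402

19.3402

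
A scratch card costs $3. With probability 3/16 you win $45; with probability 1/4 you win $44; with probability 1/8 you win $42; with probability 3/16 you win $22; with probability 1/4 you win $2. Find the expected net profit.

E[payout] = 45·3/16 + 44·1/4 + 42·1/8 + 22·3/16 + 2·1/4
 = 135/16 + 11 + 21/4 + 33/8 + 1/2
 = 469/16
Net = 469/16 - 3 = 421/16

26.3125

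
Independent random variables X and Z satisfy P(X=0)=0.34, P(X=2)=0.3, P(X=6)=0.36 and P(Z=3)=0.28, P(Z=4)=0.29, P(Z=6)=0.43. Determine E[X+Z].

E[X+Z] = Σ_x Σ_z (x+z) · P(X=x)P(Z=z)
 = 3·0.0952 + 4·0.0986 + 6·0.1462 + 5·0.084 + 6·0.087 + 8·0.129 + 9·0.1008 + 10·0.1044 + 12·0.1548
 = 0.2856 + 0.3944 + 0.8772 + 0.42 + 0.522 + 1.032 + 0.9072 + 1.044 + 1.8576
 = 7.34

7.34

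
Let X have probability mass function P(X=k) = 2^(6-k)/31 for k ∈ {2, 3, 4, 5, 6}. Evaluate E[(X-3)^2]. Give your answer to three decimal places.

E[(X-3)^2] = Σ (x-3)^2·P(X=x)
 = 1·16/31 + 0·8/31 + 1·4/31 + 4·2/31 + 9·1/31
 = 16/31 + 0 + 4/31 + 8/31 + 9/31
 = 37/31

1.194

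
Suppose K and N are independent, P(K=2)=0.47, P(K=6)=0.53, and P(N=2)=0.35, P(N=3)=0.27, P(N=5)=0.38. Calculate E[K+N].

7.53

E[K+N] = Σ_k Σ_n (k+n) · P(K=k)P(N=n)
 = 4·0.1645 + 5·0.1269 + 7·0.1786 + 8·0.1855 + 9·0.1431 + 11·0.2014
 = 0.658 + 0.6345 + 1.2502 + 1.484 + 1.2879 + 2.2154
 = 7.53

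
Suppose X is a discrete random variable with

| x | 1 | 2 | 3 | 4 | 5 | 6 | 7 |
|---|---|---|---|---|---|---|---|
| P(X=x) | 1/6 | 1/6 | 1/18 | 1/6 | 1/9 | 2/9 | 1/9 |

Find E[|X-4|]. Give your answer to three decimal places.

E[|X-4|] = Σ |x-4|·P(X=x)
 = 3·1/6 + 2·1/6 + 1·1/18 + 0·1/6 + 1·1/9 + 2·2/9 + 3·1/9
 = 1/2 + 1/3 + 1/18 + 0 + 1/9 + 4/9 + 1/3
 = 16/9

1.778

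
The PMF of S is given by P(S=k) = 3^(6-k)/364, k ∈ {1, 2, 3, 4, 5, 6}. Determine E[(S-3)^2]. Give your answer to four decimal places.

2.9753

E[(S-3)^2] = Σ (s-3)^2·P(S=s)
 = 4·243/364 + 1·81/364 + 0·27/364 + 1·9/364 + 4·3/364 + 9·1/364
 = 243/91 + 81/364 + 0 + 9/364 + 3/91 + 9/364
 = 1083/364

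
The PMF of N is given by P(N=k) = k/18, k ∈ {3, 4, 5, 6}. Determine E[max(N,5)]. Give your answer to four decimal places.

5.3333

E[max(N,5)] = Σ max(n,5)·P(N=n)
 = 5·1/6 + 5·2/9 + 5·5/18 + 6·1/3
 = 5/6 + 10/9 + 25/18 + 2
 = 16/3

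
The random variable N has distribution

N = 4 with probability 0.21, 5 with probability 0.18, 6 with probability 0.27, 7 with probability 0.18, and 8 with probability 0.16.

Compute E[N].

E[N] = Σ n·P(N=n)
 = 4·0.21 + 5·0.18 + 6·0.27 + 7·0.18 + 8·0.16
 = 0.84 + 0.9 + 1.62 + 1.26 + 1.28
 = 5.9

5.9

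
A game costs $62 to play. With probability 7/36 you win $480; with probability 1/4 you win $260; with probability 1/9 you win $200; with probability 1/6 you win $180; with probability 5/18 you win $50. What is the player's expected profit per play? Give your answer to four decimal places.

162.4444

E[payout] = 480·7/36 + 260·1/4 + 200·1/9 + 180·1/6 + 50·5/18
 = 280/3 + 65 + 200/9 + 30 + 125/9
 = 2020/9
Net = 2020/9 - 62 = 1462/9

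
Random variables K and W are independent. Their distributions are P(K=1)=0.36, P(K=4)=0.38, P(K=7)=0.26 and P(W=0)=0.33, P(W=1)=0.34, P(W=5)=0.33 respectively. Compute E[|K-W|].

E[|K-W|] = Σ_k Σ_w |k-w| · P(K=k)P(W=w)
 = 1·0.1188 + 0·0.1224 + 4·0.1188 + 4·0.1254 + 3·0.1292 + 1·0.1254 + 7·0.0858 + 6·0.0884 + 2·0.0858
 = 0.1188 + 0 + 0.4752 + 0.5016 + 0.3876 + 0.1254 + 0.6006 + 0.5304 + 0.1716
 = 2.9112

2.9112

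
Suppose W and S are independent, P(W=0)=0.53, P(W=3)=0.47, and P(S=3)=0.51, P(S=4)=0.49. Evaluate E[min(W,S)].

E[min(W,S)] = Σ_w Σ_s min(w,s) · P(W=w)P(S=s)
 = 0·0.2703 + 0·0.2597 + 3·0.2397 + 3·0.2303
 = 0 + 0 + 0.7191 + 0.6909
 = 1.41

1.41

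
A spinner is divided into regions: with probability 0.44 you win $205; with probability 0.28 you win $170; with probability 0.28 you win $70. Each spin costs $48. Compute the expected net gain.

109.4

E[payout] = 205·0.44 + 170·0.28 + 70·0.28
 = 90.2 + 47.6 + 19.6
 = 157.4
Net = 157.4 - 48 = 109.4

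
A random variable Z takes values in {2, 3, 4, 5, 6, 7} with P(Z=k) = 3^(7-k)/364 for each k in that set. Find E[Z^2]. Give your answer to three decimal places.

6.909

E[Z^2] = Σ z^2·P(Z=z)
 = 4·243/364 + 9·81/364 + 16·27/364 + 25·9/364 + 36·3/364 + 49·1/364
 = 243/91 + 729/364 + 108/91 + 225/364 + 27/91 + 7/52
 = 2515/364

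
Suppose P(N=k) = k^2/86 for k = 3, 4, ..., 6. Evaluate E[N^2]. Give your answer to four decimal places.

26.2558

E[N^2] = Σ n^2·P(N=n)
 = 9·9/86 + 16·8/43 + 25·25/86 + 36·18/43
 = 81/86 + 128/43 + 625/86 + 648/43
 = 1129/43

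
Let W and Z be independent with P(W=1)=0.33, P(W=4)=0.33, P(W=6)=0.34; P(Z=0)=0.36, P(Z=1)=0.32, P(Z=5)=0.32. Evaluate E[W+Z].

E[W+Z] = Σ_w Σ_z (w+z) · P(W=w)P(Z=z)
 = 1·0.1188 + 2·0.1056 + 6·0.1056 + 4·0.1188 + 5·0.1056 + 9·0.1056 + 6·0.1224 + 7·0.1088 + 11·0.1088
 = 0.1188 + 0.2112 + 0.6336 + 0.4752 + 0.528 + 0.9504 + 0.7344 + 0.7616 + 1.1968
 = 5.61

5.61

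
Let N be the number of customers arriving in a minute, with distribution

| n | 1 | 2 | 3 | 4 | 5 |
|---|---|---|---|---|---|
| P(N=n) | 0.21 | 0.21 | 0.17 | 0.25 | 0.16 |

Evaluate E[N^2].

10.58

E[N^2] = Σ n^2·P(N=n)
 = 1·0.21 + 4·0.21 + 9·0.17 + 16·0.25 + 25·0.16
 = 0.21 + 0.84 + 1.53 + 4 + 4
 = 10.58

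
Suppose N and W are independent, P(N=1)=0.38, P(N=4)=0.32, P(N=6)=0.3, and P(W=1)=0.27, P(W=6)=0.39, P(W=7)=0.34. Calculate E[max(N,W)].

5.6542

E[max(N,W)] = Σ_n Σ_w max(n,w) · P(N=n)P(W=w)
 = 1·0.1026 + 6·0.1482 + 7·0.1292 + 4·0.0864 + 6·0.1248 + 7·0.1088 + 6·0.081 + 6·0.117 + 7·0.102
 = 0.1026 + 0.8892 + 0.9044 + 0.3456 + 0.7488 + 0.7616 + 0.486 + 0.702 + 0.714
 = 5.6542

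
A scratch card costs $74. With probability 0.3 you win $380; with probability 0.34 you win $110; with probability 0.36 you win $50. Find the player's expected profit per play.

95.4

E[payout] = 380·0.3 + 110·0.34 + 50·0.36
 = 114 + 37.4 + 18
 = 169.4
Net = 169.4 - 74 = 95.4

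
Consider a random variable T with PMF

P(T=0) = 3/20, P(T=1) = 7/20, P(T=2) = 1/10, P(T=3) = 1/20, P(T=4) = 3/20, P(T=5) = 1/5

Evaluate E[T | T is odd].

2.5

P(T is odd) = 7/20 + 1/20 + 1/5 = 3/5.
E[T | T is odd] = [1·7/20 + 3·1/20 + 5·1/5] / (3/5)
 = 3/2 / (3/5)
 = 5/2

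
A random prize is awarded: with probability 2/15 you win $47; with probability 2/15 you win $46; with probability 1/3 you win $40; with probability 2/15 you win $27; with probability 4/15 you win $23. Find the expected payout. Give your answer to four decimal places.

35.4667

E[payout] = 47·2/15 + 46·2/15 + 40·1/3 + 27·2/15 + 23·4/15
 = 94/15 + 92/15 + 40/3 + 18/5 + 92/15
 = 532/15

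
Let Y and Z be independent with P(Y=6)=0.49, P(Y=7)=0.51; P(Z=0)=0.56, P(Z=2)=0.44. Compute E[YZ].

E[YZ] = Σ_y Σ_z yz · P(Y=y)P(Z=z)
 = 0·0.2744 + 12·0.2156 + 0·0.2856 + 14·0.2244
 = 0 + 2.5872 + 0 + 3.1416
 = 5.7288

5.7288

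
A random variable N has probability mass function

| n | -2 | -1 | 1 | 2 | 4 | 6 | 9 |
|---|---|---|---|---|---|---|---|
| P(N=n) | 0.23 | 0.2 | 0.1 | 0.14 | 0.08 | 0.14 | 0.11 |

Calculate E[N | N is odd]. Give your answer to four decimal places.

2.1707

P(N is odd) = 0.2 + 0.1 + 0.11 = 0.41.
E[N | N is odd] = [(-1)·0.2 + 1·0.1 + 9·0.11] / 0.41
 = 0.89 / 0.41
 = 89/41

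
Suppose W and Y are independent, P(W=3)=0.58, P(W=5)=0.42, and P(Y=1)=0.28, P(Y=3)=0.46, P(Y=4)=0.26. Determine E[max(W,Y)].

3.9908

E[max(W,Y)] = Σ_w Σ_y max(w,y) · P(W=w)P(Y=y)
 = 3·0.1624 + 3·0.2668 + 4·0.1508 + 5·0.1176 + 5·0.1932 + 5·0.1092
 = 0.4872 + 0.8004 + 0.6032 + 0.588 + 0.966 + 0.546
 = 3.9908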